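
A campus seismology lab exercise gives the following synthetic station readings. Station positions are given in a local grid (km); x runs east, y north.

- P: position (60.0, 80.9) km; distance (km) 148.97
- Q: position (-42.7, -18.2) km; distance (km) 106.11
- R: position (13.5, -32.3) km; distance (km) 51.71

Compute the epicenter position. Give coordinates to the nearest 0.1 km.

51.1 km east, -67.8 km north

Circle about each station: (x − 60.0)² + (y − 80.9)² = 148.97²; (x + 42.7)² + (y + 18.2)² = 106.11²; (x − 13.5)² + (y + 32.3)² = 51.71².
Subtracting the P equation from the Q and R equations removes the quadratic terms:
-205.4 x − 198.2 y = 2942.45
-93.0 x − 226.4 y = 10598.87
Solving the 2×2 system: x ≈ 51.1, y ≈ -67.8 km.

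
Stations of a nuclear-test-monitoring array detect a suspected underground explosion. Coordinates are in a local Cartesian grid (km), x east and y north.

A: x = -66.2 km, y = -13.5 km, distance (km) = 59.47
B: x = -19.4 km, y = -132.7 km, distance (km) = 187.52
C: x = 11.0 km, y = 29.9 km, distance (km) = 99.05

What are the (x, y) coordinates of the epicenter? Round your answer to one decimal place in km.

Circle about each station: (x + 66.2)² + (y + 13.5)² = 59.47²; (x + 19.4)² + (y + 132.7)² = 187.52²; (x − 11.0)² + (y − 29.9)² = 99.05².
Subtracting the A equation from the B and C equations removes the quadratic terms:
93.6 x − 238.4 y = -18206.11
154.4 x + 86.8 y = -9823.90
Solving the 2×2 system: x ≈ -87.3, y ≈ 42.1 km.

-87.3 km east, 42.1 km north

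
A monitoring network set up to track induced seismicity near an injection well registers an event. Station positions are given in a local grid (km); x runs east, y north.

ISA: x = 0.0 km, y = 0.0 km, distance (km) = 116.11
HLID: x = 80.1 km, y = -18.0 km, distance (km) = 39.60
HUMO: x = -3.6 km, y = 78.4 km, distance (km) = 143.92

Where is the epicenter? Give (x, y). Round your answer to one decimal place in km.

(116.1, -1.5)

Circle about each station: x² + y² = 116.11²; (x − 80.1)² + (y + 18.0)² = 39.60²; (x + 3.6)² + (y − 78.4)² = 143.92².
Subtracting pairs of circle equations eliminates x²+y² and gives linear equations (the radical axes):
160.2 x − 36.0 y = 18653.38
-7.2 x + 156.8 y = -1071.91
Solving the 2×2 system: x ≈ 116.1, y ≈ -1.5 km.
Check against ISA (with the unrounded x, y): √(x²+y²) = 116.11 ≈ 116.11 km. ✓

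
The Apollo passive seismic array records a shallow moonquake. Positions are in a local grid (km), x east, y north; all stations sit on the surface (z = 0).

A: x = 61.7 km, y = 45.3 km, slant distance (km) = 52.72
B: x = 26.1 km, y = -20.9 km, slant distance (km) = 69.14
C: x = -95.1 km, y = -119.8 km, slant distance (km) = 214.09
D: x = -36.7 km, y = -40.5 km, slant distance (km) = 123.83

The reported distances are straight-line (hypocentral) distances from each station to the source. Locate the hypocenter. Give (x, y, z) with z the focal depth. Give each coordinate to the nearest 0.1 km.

x ≈ 64.0 km, y ≈ 16.5 km, depth ≈ 44.1 km

Each station gives a sphere (x−x_i)² + (y−y_i)² + z² = d_i² (stations at z=0).
Subtracting the A sphere from B and C: z² cancels, leaving linear equations in x and y:
-71.2 x − 132.4 y = -6741.90
-313.6 x − 330.2 y = -25518.06
Solving: x ≈ 63.986, y ≈ 16.511 km (keep extra digits for the depth step; rounded: 64.0, 16.5).
Then from the A sphere: z² = 52.72² − (x − 61.7)² − (y − 45.3)² with x = 63.986, y = 16.511, so z ≈ 44.106 ≈ 44.1 km.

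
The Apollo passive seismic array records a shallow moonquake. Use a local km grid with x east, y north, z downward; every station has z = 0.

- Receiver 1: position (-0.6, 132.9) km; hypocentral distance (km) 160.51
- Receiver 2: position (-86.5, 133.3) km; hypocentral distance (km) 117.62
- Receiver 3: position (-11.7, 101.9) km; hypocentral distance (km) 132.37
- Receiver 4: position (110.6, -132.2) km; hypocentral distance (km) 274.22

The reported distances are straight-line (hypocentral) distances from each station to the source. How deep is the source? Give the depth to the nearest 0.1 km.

Each station gives a sphere (x−x_i)² + (y−y_i)² + z² = d_i² (stations at z=0).
Subtracting the Receiver 1 sphere from Receiver 2 and Receiver 3: z² cancels, leaving linear equations in x and y:
-171.8 x + 0.8 y = 19517.37
-22.2 x − 62.0 y = 1099.37
Solving: x ≈ -113.498, y ≈ 22.908 km (keep extra digits for the depth step; rounded: -113.5, 22.9).
Then from the Receiver 1 sphere: z² = 160.51² − (x + 0.6)² − (y − 132.9)² with x = -113.498, y = 22.908, so z ≈ 30.319 ≈ 30.3 km.

z ≈ 30.3 km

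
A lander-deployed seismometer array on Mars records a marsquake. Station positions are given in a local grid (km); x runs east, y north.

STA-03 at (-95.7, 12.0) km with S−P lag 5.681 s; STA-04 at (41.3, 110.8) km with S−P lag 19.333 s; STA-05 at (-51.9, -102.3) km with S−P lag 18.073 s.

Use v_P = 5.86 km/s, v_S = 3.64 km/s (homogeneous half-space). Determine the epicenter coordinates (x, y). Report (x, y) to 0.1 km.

Distance from S−P lag: d = Δt · v_P v_S / (v_P − v_S) = Δt · (5.86·3.64)/(5.86−3.64) ≈ 9.6083·Δt.
So d_STA-03 = 54.58, d_STA-04 = 185.76, d_STA-05 = 173.65 km.
Circle about each station: (x + 95.7)² + (y − 12.0)² = 54.58²; (x − 41.3)² + (y − 110.8)² = 185.76²; (x + 51.9)² + (y + 102.3)² = 173.65².
Subtracting the STA-03 equation from the STA-04 and STA-05 equations removes the quadratic terms:
274.0 x + 197.6 y = -26847.96
87.6 x − 228.6 y = -23318.94
Solving the 2×2 system: x ≈ -134.4, y ≈ 50.5 km.

-134.4 km east, 50.5 km north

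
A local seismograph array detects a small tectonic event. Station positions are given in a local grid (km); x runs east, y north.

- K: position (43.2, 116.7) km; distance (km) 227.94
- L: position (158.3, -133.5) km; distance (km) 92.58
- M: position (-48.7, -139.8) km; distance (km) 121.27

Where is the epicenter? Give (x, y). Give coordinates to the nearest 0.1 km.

(68.8, -109.8)

Circle about each station: (x − 43.2)² + (y − 116.7)² = 227.94²; (x − 158.3)² + (y + 133.5)² = 92.58²; (x + 48.7)² + (y + 139.8)² = 121.27².
Subtracting pairs of circle equations eliminates x²+y² and gives linear equations (the radical axes):
230.2 x − 500.4 y = 70781.60
-183.8 x − 513.0 y = 43680.83
Solving the 2×2 system: x ≈ 68.8, y ≈ -109.8 km.
Check against K (with the unrounded x, y): √((x − 43.2)²+(y − 116.7)²) = 227.94 ≈ 227.94 km. ✓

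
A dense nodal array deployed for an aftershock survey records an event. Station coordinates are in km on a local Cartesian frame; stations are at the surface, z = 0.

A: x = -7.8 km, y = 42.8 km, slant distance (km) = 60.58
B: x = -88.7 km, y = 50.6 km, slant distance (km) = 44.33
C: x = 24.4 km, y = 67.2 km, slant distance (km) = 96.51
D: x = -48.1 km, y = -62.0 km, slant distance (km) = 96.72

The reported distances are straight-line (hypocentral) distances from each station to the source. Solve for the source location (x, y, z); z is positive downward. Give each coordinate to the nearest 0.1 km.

Each station gives a sphere (x−x_i)² + (y−y_i)² + z² = d_i² (stations at z=0).
Subtracting the A sphere from B and C: z² cancels, leaving linear equations in x and y:
-161.8 x + 15.6 y = 10240.16
64.4 x + 48.8 y = -2425.72
Solving: x ≈ -60.397, y ≈ 29.997 km (keep extra digits for the depth step; rounded: -60.4, 30.0).
Then from the A sphere: z² = 60.58² − (x + 7.8)² − (y − 42.8)² with x = -60.397, y = 29.997, so z ≈ 27.195 ≈ 27.2 km.
Check against D (with the unrounded solution): distance 96.72 ≈ 96.72 km. ✓

(-60.4, 30.0, 27.2)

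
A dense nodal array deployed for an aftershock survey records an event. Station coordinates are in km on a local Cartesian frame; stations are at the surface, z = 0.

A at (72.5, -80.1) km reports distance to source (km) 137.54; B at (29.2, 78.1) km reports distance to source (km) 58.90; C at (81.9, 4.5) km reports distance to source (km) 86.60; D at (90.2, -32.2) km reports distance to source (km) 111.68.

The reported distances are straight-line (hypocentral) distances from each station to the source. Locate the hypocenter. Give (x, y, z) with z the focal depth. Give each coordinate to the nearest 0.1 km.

Each station gives a sphere (x−x_i)² + (y−y_i)² + z² = d_i² (stations at z=0).
Subtracting the A sphere from B and C: z² cancels, leaving linear equations in x and y:
-86.6 x + 316.4 y = 10728.03
18.8 x + 169.2 y = 6473.29
Solving: x ≈ 11.308, y ≈ 37.002 km (keep extra digits for the depth step; rounded: 11.3, 37.0).
Then from the A sphere: z² = 137.54² − (x − 72.5)² − (y + 80.1)² with x = 11.308, y = 37.002, so z ≈ 38.209 ≈ 38.2 km.

(11.3, 37.0, 38.2)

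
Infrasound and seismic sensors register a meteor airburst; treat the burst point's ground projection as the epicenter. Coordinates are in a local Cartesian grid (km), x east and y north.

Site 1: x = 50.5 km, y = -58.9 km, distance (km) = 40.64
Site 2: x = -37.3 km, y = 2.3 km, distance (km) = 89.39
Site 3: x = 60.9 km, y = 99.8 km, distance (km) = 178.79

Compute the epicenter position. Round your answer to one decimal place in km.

Circle about each station: (x − 50.5)² + (y + 58.9)² = 40.64²; (x + 37.3)² + (y − 2.3)² = 89.39²; (x − 60.9)² + (y − 99.8)² = 178.79².
Subtracting the Site 1 equation from the Site 2 and Site 3 equations removes the quadratic terms:
-175.6 x + 122.4 y = -10961.84
20.8 x + 317.4 y = -22664.86
Solving the 2×2 system: x ≈ 12.1, y ≈ -72.2 km.
Check against Site 1 (with the unrounded x, y): √((x − 50.5)²+(y + 58.9)²) = 40.64 ≈ 40.64 km. ✓

(12.1, -72.2)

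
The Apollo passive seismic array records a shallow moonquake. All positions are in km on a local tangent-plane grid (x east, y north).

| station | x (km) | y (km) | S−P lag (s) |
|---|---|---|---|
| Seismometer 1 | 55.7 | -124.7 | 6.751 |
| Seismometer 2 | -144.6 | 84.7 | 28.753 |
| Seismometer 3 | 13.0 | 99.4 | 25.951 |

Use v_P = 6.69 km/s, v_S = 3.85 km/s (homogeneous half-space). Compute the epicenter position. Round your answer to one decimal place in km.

Distance from S−P lag: d = Δt · v_P v_S / (v_P − v_S) = Δt · (6.69·3.85)/(6.69−3.85) ≈ 9.0692·Δt.
So d_Seismometer 1 = 61.23, d_Seismometer 2 = 260.77, d_Seismometer 3 = 235.35 km.
Circle about each station: (x − 55.7)² + (y + 124.7)² = 61.23²; (x + 144.6)² + (y − 84.7)² = 260.77²; (x − 13.0)² + (y − 99.4)² = 235.35².
Subtracting pairs of circle equations eliminates x²+y² and gives linear equations (the radical axes):
-400.6 x + 418.8 y = -54821.21
-85.4 x + 448.2 y = -60243.73
Solving the 2×2 system: x ≈ -4.6, y ≈ -135.3 km.

-4.6 km east, -135.3 km north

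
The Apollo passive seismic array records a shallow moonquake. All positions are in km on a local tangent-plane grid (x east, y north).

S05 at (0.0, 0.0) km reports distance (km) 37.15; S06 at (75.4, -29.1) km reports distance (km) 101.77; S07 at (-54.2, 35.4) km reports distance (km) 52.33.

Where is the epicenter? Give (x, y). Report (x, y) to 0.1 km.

Circle about each station: x² + y² = 37.15²; (x − 75.4)² + (y + 29.1)² = 101.77²; (x + 54.2)² + (y − 35.4)² = 52.33².
Subtracting pairs of circle equations eliminates x²+y² and gives linear equations (the radical axes):
150.8 x − 58.2 y = -2445.04
-108.4 x + 70.8 y = 2832.49
Solving the 2×2 system: x ≈ -1.9, y ≈ 37.1 km.
Check against S05 (with the unrounded x, y): √(x²+y²) = 37.16 ≈ 37.15 km. ✓

-1.9 km east, 37.1 km north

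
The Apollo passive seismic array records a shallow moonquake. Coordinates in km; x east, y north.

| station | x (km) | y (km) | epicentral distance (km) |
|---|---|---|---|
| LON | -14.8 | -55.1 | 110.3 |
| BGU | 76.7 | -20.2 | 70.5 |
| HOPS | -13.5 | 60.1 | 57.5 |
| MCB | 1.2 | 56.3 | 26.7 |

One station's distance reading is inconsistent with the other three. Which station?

MCB

Solve using three stations at a time. Using LON, BGU, HOPS (subtract circle equations pairwise → linear system) gives (x, y) ≈ (40.5, 40.3).
Distances from that point to each station vs reported:
  LON: calculated 110.3 vs reported 110.3 → residual 0.0 km
  BGU: calculated 70.5 vs reported 70.5 → residual 0.0 km
  HOPS: calculated 57.5 vs reported 57.5 → residual 0.0 km
  MCB: calculated 42.4 vs reported 26.7 → residual 15.7 km
LON, BGU, HOPS are mutually consistent (residuals ≈ 0); MCB is off by 15.7 km.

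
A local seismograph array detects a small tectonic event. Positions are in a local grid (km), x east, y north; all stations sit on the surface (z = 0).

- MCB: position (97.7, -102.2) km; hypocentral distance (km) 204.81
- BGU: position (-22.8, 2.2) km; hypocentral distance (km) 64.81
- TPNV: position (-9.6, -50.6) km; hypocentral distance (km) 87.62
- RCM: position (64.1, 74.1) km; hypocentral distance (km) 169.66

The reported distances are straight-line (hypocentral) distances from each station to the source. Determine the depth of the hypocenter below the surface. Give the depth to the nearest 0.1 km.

z ≈ 22.6 km

Each station gives a sphere (x−x_i)² + (y−y_i)² + z² = d_i² (stations at z=0).
Subtracting the MCB sphere from BGU and TPNV: z² cancels, leaving linear equations in x and y:
-241.0 x + 208.8 y = 18281.35
-214.6 x + 103.2 y = 16932.26
Solving: x ≈ -82.700, y ≈ -7.900 km (keep extra digits for the depth step; rounded: -82.7, -7.9).
Then from the MCB sphere: z² = 204.81² − (x − 97.7)² − (y + 102.2)² with x = -82.700, y = -7.900, so z ≈ 22.594 ≈ 22.6 km.
Check against RCM (with the unrounded solution): distance 169.66 ≈ 169.66 km. ✓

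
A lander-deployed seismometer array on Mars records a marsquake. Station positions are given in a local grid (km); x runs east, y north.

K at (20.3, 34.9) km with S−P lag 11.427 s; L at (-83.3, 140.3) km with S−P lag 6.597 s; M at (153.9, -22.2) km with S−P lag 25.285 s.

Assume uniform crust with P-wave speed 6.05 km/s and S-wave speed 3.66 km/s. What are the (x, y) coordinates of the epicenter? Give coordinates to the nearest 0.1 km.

Distance from S−P lag: d = Δt · v_P v_S / (v_P − v_S) = Δt · (6.05·3.66)/(6.05−3.66) ≈ 9.2649·Δt.
So d_K = 105.87, d_L = 61.12, d_M = 234.26 km.
Circle about each station: (x − 20.3)² + (y − 34.9)² = 105.87²; (x + 83.3)² + (y − 140.3)² = 61.12²; (x − 153.9)² + (y + 22.2)² = 234.26².
Subtracting the K equation from the L and M equations removes the quadratic terms:
-207.2 x + 210.8 y = 32465.68
267.2 x − 114.2 y = -21121.34
Solving the 2×2 system: x ≈ -22.8, y ≈ 131.6 km.

-22.8 km east, 131.6 km north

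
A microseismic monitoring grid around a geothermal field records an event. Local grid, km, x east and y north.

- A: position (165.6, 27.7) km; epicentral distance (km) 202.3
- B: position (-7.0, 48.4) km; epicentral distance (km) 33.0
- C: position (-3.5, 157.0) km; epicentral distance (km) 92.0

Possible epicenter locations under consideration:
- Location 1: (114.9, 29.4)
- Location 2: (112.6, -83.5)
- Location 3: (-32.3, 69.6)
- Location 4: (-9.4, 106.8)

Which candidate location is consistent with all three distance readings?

Location 3

For each candidate, compare |candidate − station| to the reported distance:
Location 1: residuals A 151.6, B 90.4, C 82.1 → max 151.6 km
Location 2: residuals A 79.1, B 145.0, C 175.1 → max 175.1 km
Location 3: residuals A 0.0, B 0.0, C 0.0 → max 0.0 km
Location 4: residuals A 10.3, B 25.4, C 41.5 → max 41.5 km
Only Location 3 has all residuals ≈ 0.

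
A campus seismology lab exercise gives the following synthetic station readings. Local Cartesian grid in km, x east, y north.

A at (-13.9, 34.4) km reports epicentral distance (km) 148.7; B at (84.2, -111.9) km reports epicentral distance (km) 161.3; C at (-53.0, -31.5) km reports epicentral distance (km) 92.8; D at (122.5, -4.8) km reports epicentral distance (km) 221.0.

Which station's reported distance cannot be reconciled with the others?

C

Solve using three stations at a time. Using A, B, D (subtract circle equations pairwise → linear system) gives (x, y) ≈ (-76.8, -100.5).
Distances from that point to each station vs reported:
  A: calculated 148.8 vs reported 148.7 → residual 0.1 km
  B: calculated 161.4 vs reported 161.3 → residual 0.1 km
  C: calculated 73.0 vs reported 92.8 → residual 19.8 km
  D: calculated 221.1 vs reported 221.0 → residual 0.1 km
A, B, D are mutually consistent (residuals ≈ 0); C is off by 19.8 km.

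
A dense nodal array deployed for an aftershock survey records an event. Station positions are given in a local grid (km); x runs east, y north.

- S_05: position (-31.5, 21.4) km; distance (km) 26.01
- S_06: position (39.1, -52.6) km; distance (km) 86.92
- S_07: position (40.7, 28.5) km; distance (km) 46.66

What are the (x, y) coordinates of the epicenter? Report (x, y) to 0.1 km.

(-5.5, 22.0)

Circle about each station: (x + 31.5)² + (y − 21.4)² = 26.01²; (x − 39.1)² + (y + 52.6)² = 86.92²; (x − 40.7)² + (y − 28.5)² = 46.66².
Subtracting pairs of circle equations eliminates x²+y² and gives linear equations (the radical axes):
141.2 x − 148.0 y = -4033.21
144.4 x + 14.2 y = -482.11
Solving the 2×2 system: x ≈ -5.5, y ≈ 22.0 km.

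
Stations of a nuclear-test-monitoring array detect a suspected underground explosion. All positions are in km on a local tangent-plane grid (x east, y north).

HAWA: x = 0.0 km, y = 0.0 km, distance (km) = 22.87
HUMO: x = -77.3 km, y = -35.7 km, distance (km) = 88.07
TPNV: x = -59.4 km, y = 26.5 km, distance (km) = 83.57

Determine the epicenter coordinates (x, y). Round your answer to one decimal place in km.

Circle about each station: x² + y² = 22.87²; (x + 77.3)² + (y + 35.7)² = 88.07²; (x + 59.4)² + (y − 26.5)² = 83.57².
Subtracting pairs of circle equations eliminates x²+y² and gives linear equations (the radical axes):
-154.6 x − 71.4 y = 16.49
-118.8 x + 53.0 y = -2230.30
Solving the 2×2 system: x ≈ 9.5, y ≈ -20.8 km.

9.5 km east, -20.8 km north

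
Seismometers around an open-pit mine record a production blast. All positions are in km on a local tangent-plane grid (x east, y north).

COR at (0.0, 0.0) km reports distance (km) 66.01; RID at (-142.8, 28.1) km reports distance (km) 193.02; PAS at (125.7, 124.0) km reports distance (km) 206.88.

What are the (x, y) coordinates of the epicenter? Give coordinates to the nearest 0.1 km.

Circle about each station: x² + y² = 66.01²; (x + 142.8)² + (y − 28.1)² = 193.02²; (x − 125.7)² + (y − 124.0)² = 206.88².
Subtracting the COR equation from the RID and PAS equations removes the quadratic terms:
-285.6 x + 56.2 y = -11717.95
251.4 x + 248.0 y = -7265.52
Solving the 2×2 system: x ≈ 29.4, y ≈ -59.1 km.

x ≈ 29.4 km, y ≈ -59.1 km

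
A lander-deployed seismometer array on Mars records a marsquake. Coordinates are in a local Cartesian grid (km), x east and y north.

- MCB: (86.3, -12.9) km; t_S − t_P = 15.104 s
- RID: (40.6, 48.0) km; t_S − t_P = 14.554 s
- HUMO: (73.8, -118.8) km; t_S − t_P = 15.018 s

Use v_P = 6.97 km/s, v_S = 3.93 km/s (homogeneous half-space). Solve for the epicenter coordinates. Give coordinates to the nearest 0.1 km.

Distance from S−P lag: d = Δt · v_P v_S / (v_P − v_S) = Δt · (6.97·3.93)/(6.97−3.93) ≈ 9.0106·Δt.
So d_MCB = 136.10, d_RID = 131.14, d_HUMO = 135.32 km.
Circle about each station: (x − 86.3)² + (y + 12.9)² = 136.10²; (x − 40.6)² + (y − 48.0)² = 131.14²; (x − 73.8)² + (y + 118.8)² = 135.32².
Subtracting the MCB equation from the RID and HUMO equations removes the quadratic terms:
-91.4 x + 121.8 y = -2336.23
-25.0 x − 211.8 y = 12157.49
Solving the 2×2 system: x ≈ -44.0, y ≈ -52.2 km.

-44.0 km east, -52.2 km north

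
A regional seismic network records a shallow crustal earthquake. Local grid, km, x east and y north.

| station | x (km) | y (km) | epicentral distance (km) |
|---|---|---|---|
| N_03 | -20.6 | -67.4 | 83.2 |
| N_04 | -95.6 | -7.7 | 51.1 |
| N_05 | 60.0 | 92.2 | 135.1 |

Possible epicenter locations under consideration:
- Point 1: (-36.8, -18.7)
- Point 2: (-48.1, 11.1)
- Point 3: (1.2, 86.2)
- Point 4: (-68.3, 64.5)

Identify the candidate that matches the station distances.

For each candidate, compare |candidate − station| to the reported distance:
Point 1: residuals N_03 31.9, N_04 8.7, N_05 12.1 → max 31.9 km
Point 2: residuals N_03 0.0, N_04 0.0, N_05 0.0 → max 0.0 km
Point 3: residuals N_03 71.9, N_04 83.8, N_05 76.0 → max 83.8 km
Point 4: residuals N_03 57.1, N_04 26.1, N_05 3.8 → max 57.1 km
Only Point 2 has all residuals ≈ 0.

Point 2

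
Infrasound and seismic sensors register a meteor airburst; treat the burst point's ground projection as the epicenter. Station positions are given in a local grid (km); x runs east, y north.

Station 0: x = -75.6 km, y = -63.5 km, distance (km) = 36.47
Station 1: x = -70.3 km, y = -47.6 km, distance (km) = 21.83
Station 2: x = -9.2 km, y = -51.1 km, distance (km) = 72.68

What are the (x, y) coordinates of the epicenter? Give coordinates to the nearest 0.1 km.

(-77.8, -27.1)

Circle about each station: (x + 75.6)² + (y + 63.5)² = 36.47²; (x + 70.3)² + (y + 47.6)² = 21.83²; (x + 9.2)² + (y + 51.1)² = 72.68².
Subtracting the Station 0 equation from the Station 1 and Station 2 equations removes the quadratic terms:
10.6 x + 31.8 y = -1686.25
132.8 x + 24.8 y = -11004.08
Solving the 2×2 system: x ≈ -77.8, y ≈ -27.1 km.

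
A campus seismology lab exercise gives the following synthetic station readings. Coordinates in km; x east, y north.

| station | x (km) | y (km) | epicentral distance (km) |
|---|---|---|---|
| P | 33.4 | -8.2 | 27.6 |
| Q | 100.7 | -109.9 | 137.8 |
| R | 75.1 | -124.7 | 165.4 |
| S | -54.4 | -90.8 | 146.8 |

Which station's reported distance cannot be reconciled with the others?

R

Solve using three stations at a time. Using P, Q, S (subtract circle equations pairwise → linear system) gives (x, y) ≈ (45.8, 16.5).
Distances from that point to each station vs reported:
  P: calculated 27.6 vs reported 27.6 → residual 0.0 km
  Q: calculated 137.8 vs reported 137.8 → residual 0.0 km
  R: calculated 144.2 vs reported 165.4 → residual 21.2 km
  S: calculated 146.8 vs reported 146.8 → residual 0.0 km
P, Q, S are mutually consistent (residuals ≈ 0); R is off by 21.2 km.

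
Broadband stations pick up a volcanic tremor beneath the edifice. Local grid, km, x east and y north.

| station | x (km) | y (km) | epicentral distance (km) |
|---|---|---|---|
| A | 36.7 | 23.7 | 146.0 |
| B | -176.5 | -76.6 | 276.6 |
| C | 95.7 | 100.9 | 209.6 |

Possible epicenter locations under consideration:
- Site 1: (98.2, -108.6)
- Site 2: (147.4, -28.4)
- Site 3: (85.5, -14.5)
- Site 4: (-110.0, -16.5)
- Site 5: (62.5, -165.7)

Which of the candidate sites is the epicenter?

For each candidate, compare |candidate − station| to the reported distance:
Site 1: residuals A 0.1, B 0.0, C 0.1 → max 0.1 km
Site 2: residuals A 23.7, B 50.9, C 70.3 → max 70.3 km
Site 3: residuals A 84.0, B 7.3, C 93.8 → max 93.8 km
Site 4: residuals A 6.1, B 187.0, C 27.2 → max 187.0 km
Site 5: residuals A 45.1, B 21.5, C 59.1 → max 59.1 km
Only Site 1 has all residuals ≈ 0.

Site 1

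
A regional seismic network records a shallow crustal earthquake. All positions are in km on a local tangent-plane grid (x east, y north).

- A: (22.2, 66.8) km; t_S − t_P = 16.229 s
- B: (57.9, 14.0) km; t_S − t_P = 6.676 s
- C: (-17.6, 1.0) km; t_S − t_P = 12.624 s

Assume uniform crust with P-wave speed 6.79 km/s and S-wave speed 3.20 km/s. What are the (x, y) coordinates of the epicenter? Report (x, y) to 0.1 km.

x ≈ 53.8 km, y ≈ -26.2 km

Distance from S−P lag: d = Δt · v_P v_S / (v_P − v_S) = Δt · (6.79·3.20)/(6.79−3.20) ≈ 6.0524·Δt.
So d_A = 98.22, d_B = 40.41, d_C = 76.41 km.
Circle about each station: (x − 22.2)² + (y − 66.8)² = 98.22²; (x − 57.9)² + (y − 14.0)² = 40.41²; (x + 17.6)² + (y − 1.0)² = 76.41².
Subtracting the A equation from the B and C equations removes the quadratic terms:
71.4 x − 105.6 y = 6607.53
-79.6 x − 131.6 y = -835.64
Solving the 2×2 system: x ≈ 53.8, y ≈ -26.2 km.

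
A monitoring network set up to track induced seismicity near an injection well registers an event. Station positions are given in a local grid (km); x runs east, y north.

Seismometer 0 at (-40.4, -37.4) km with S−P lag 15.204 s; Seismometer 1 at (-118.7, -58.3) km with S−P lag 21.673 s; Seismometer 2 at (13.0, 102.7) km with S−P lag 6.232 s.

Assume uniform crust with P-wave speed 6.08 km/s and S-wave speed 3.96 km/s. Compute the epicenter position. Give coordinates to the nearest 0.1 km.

Distance from S−P lag: d = Δt · v_P v_S / (v_P − v_S) = Δt · (6.08·3.96)/(6.08−3.96) ≈ 11.3570·Δt.
So d_Seismometer 0 = 172.67, d_Seismometer 1 = 246.14, d_Seismometer 2 = 70.78 km.
Circle about each station: (x + 40.4)² + (y + 37.4)² = 172.67²; (x + 118.7)² + (y + 58.3)² = 246.14²; (x − 13.0)² + (y − 102.7)² = 70.78².
Subtracting pairs of circle equations eliminates x²+y² and gives linear equations (the radical axes):
-156.6 x − 41.8 y = -16312.31
106.8 x + 280.2 y = 32490.49
Solving the 2×2 system: x ≈ 81.5, y ≈ 84.9 km.

x ≈ 81.5 km, y ≈ 84.9 km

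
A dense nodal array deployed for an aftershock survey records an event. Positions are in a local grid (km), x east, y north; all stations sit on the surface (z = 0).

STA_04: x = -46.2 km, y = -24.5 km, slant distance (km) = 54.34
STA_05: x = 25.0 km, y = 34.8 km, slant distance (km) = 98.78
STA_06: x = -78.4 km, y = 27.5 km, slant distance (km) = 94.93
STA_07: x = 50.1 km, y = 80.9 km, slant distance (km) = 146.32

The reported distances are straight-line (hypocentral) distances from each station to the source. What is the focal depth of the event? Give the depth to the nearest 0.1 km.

Each station gives a sphere (x−x_i)² + (y−y_i)² + z² = d_i² (stations at z=0).
Subtracting the STA_04 sphere from STA_05 and STA_06: z² cancels, leaving linear equations in x and y:
142.4 x + 118.6 y = -7703.30
-64.4 x + 104.0 y = -1890.75
Solving: x ≈ -25.700, y ≈ -34.095 km (keep extra digits for the depth step; rounded: -25.7, -34.1).
Then from the STA_04 sphere: z² = 54.34² − (x + 46.2)² − (y + 24.5)² with x = -25.700, y = -34.095, so z ≈ 49.402 ≈ 49.4 km.

49.4 km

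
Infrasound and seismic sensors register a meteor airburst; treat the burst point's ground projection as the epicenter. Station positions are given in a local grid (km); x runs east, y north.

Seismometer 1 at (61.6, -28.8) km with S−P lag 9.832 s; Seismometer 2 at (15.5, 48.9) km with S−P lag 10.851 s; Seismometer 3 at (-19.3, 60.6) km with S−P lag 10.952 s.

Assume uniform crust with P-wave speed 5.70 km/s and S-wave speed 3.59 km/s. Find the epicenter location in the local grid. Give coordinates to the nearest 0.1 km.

Distance from S−P lag: d = Δt · v_P v_S / (v_P − v_S) = Δt · (5.70·3.59)/(5.70−3.59) ≈ 9.6981·Δt.
So d_Seismometer 1 = 95.35, d_Seismometer 2 = 105.23, d_Seismometer 3 = 106.21 km.
Circle about each station: (x − 61.6)² + (y + 28.8)² = 95.35²; (x − 15.5)² + (y − 48.9)² = 105.23²; (x + 19.3)² + (y − 60.6)² = 106.21².
Subtracting the Seismometer 1 equation from the Seismometer 2 and Seismometer 3 equations removes the quadratic terms:
-92.2 x + 155.4 y = -3974.27
-161.8 x + 178.8 y = -2768.09
Solving the 2×2 system: x ≈ -32.4, y ≈ -44.8 km.
Check against Seismometer 1 (with the unrounded x, y): √((x − 61.6)²+(y + 28.8)²) = 95.34 ≈ 95.35 km. ✓

-32.4 km east, -44.8 km north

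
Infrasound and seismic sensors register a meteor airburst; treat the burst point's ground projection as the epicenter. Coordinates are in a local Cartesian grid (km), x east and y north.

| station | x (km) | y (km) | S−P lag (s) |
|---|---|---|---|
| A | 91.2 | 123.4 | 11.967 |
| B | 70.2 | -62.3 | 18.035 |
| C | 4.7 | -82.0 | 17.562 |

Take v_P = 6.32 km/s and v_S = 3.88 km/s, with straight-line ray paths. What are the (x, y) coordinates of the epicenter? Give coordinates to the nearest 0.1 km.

Distance from S−P lag: d = Δt · v_P v_S / (v_P − v_S) = Δt · (6.32·3.88)/(6.32−3.88) ≈ 10.0498·Δt.
So d_A = 120.27, d_B = 181.25, d_C = 176.50 km.
Circle about each station: (x − 91.2)² + (y − 123.4)² = 120.27²; (x − 70.2)² + (y + 62.3)² = 181.25²; (x − 4.7)² + (y + 82.0)² = 176.50².
Subtracting pairs of circle equations eliminates x²+y² and gives linear equations (the radical axes):
-42.0 x − 371.4 y = -33122.36
-173.0 x − 410.8 y = -33486.29
Solving the 2×2 system: x ≈ -24.9, y ≈ 92.0 km.
Check against A (with the unrounded x, y): √((x − 91.2)²+(y − 123.4)²) = 120.26 ≈ 120.27 km. ✓

(-24.9, 92.0)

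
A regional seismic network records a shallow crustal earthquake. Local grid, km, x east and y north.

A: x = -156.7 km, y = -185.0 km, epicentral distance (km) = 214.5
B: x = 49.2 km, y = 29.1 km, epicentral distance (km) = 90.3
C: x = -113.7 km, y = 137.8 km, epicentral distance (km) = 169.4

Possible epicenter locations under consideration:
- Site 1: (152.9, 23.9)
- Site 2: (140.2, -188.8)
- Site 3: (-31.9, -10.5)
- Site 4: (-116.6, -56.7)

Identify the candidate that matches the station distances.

For each candidate, compare |candidate − station| to the reported distance:
Site 1: residuals A 159.0, B 13.5, C 120.5 → max 159.0 km
Site 2: residuals A 82.4, B 145.8, C 244.3 → max 244.3 km
Site 3: residuals A 0.0, B 0.0, C 0.0 → max 0.0 km
Site 4: residuals A 80.1, B 96.4, C 25.1 → max 96.4 km
Only Site 3 has all residuals ≈ 0.

Site 3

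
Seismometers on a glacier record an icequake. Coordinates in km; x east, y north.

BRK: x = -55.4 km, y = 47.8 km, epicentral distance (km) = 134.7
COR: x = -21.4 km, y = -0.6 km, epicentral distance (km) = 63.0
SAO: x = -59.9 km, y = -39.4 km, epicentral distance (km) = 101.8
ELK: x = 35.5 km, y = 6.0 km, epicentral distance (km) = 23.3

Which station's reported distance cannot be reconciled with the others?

BRK

Solve using three stations at a time. Using COR, SAO, ELK (subtract circle equations pairwise → linear system) gives (x, y) ≈ (39.5, -17.1).
Distances from that point to each station vs reported:
  BRK: calculated 114.9 vs reported 134.7 → residual 19.8 km
  COR: calculated 63.0 vs reported 63.0 → residual 0.0 km
  SAO: calculated 101.8 vs reported 101.8 → residual 0.0 km
  ELK: calculated 23.4 vs reported 23.3 → residual 0.1 km
COR, SAO, ELK are mutually consistent (residuals ≈ 0); BRK is off by 19.8 km.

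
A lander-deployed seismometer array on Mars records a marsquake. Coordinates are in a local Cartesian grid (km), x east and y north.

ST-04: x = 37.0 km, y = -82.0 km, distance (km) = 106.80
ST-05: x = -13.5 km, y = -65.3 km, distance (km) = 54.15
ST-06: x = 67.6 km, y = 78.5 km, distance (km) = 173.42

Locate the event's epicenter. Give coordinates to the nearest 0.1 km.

(-60.5, -38.4)

Circle about each station: (x − 37.0)² + (y + 82.0)² = 106.80²; (x + 13.5)² + (y + 65.3)² = 54.15²; (x − 67.6)² + (y − 78.5)² = 173.42².
Subtracting the ST-04 equation from the ST-05 and ST-06 equations removes the quadratic terms:
-101.0 x + 33.4 y = 4827.36
61.2 x + 321.0 y = -16029.25
Solving the 2×2 system: x ≈ -60.5, y ≈ -38.4 km.
Check against ST-04 (with the unrounded x, y): √((x − 37.0)²+(y + 82.0)²) = 106.80 ≈ 106.80 km. ✓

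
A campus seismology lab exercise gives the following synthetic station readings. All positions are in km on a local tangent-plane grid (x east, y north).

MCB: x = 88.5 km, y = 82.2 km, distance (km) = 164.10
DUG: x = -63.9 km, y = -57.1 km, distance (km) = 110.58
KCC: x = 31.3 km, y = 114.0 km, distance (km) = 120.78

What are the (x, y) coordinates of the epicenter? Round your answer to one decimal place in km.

-73.0 km east, 53.1 km north

Circle about each station: (x − 88.5)² + (y − 82.2)² = 164.10²; (x + 63.9)² + (y + 57.1)² = 110.58²; (x − 31.3)² + (y − 114.0)² = 120.78².
Subtracting the MCB equation from the DUG and KCC equations removes the quadratic terms:
-304.8 x − 278.6 y = 7455.40
-114.4 x + 63.6 y = 11727.60
Solving the 2×2 system: x ≈ -73.0, y ≈ 53.1 km.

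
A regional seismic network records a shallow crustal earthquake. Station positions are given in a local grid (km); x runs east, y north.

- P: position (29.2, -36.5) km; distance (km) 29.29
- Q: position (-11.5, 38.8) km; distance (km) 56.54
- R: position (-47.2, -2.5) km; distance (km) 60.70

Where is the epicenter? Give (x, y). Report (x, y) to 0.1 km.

12.7 km east, -12.3 km north

Circle about each station: (x − 29.2)² + (y + 36.5)² = 29.29²; (x + 11.5)² + (y − 38.8)² = 56.54²; (x + 47.2)² + (y + 2.5)² = 60.70².
Subtracting pairs of circle equations eliminates x²+y² and gives linear equations (the radical axes):
-81.4 x + 150.6 y = -2886.07
-152.8 x + 68.0 y = -2777.39
Solving the 2×2 system: x ≈ 12.7, y ≈ -12.3 km.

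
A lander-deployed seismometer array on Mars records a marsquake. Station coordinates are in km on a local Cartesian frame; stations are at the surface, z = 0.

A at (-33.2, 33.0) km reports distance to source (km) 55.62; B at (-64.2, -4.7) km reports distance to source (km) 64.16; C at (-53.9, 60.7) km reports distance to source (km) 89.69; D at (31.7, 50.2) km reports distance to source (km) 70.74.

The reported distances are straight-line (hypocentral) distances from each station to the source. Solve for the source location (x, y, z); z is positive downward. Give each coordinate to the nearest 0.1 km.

Each station gives a sphere (x−x_i)² + (y−y_i)² + z² = d_i² (stations at z=0).
Subtracting the A sphere from B and C: z² cancels, leaving linear equations in x and y:
-62.0 x − 75.4 y = 929.57
-41.4 x + 55.4 y = -552.25
Solving: x ≈ -1.504, y ≈ -11.092 km (keep extra digits for the depth step; rounded: -1.5, -11.1).
Then from the A sphere: z² = 55.62² − (x + 33.2)² − (y − 33.0)² with x = -1.504, y = -11.092, so z ≈ 12.035 ≈ 12.0 km.
Check against D (with the unrounded solution): distance 70.74 ≈ 70.74 km. ✓

(-1.5, -11.1, 12.0)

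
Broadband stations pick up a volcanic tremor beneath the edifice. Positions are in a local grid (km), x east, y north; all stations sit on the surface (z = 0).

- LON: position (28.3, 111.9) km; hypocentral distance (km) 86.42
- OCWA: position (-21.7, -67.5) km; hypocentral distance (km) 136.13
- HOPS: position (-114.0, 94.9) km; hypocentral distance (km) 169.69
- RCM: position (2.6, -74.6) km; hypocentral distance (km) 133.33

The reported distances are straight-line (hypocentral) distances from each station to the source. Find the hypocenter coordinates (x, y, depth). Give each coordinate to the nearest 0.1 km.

Each station gives a sphere (x−x_i)² + (y−y_i)² + z² = d_i² (stations at z=0).
Subtracting the LON sphere from OCWA and HOPS: z² cancels, leaving linear equations in x and y:
-100.0 x − 358.8 y = -19358.32
-284.6 x − 34.0 y = -12646.77
Solving: x ≈ 39.300, y ≈ 43.000 km (keep extra digits for the depth step; rounded: 39.3, 43.0).
Then from the LON sphere: z² = 86.42² − (x − 28.3)² − (y − 111.9)² with x = 39.300, y = 43.000, so z ≈ 50.992 ≈ 51.0 km.

x ≈ 39.3 km, y ≈ 43.0 km, depth ≈ 51.0 km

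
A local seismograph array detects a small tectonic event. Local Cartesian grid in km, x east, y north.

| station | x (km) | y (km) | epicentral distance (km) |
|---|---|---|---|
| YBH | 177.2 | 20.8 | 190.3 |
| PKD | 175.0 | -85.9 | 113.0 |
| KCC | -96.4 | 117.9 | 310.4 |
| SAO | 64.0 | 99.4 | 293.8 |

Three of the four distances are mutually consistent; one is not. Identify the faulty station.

SAO

Solve using three stations at a time. Using YBH, PKD, KCC (subtract circle equations pairwise → linear system) gives (x, y) ≈ (75.9, -140.3).
Distances from that point to each station vs reported:
  YBH: calculated 190.4 vs reported 190.3 → residual 0.1 km
  PKD: calculated 113.1 vs reported 113.0 → residual 0.1 km
  KCC: calculated 310.4 vs reported 310.4 → residual 0.0 km
  SAO: calculated 240.0 vs reported 293.8 → residual 53.8 km
YBH, PKD, KCC are mutually consistent (residuals ≈ 0); SAO is off by 53.8 km.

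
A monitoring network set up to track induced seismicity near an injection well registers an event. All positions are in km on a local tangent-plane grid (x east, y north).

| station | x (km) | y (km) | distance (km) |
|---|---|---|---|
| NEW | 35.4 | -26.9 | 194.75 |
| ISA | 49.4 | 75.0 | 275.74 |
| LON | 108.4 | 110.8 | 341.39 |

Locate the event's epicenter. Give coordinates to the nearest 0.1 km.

Circle about each station: (x − 35.4)² + (y + 26.9)² = 194.75²; (x − 49.4)² + (y − 75.0)² = 275.74²; (x − 108.4)² + (y − 110.8)² = 341.39².
Subtracting pairs of circle equations eliminates x²+y² and gives linear equations (the radical axes):
28.0 x + 203.8 y = -32016.40
146.0 x + 275.4 y = -56569.14
Solving the 2×2 system: x ≈ -123.0, y ≈ -140.2 km.

x ≈ -123.0 km, y ≈ -140.2 km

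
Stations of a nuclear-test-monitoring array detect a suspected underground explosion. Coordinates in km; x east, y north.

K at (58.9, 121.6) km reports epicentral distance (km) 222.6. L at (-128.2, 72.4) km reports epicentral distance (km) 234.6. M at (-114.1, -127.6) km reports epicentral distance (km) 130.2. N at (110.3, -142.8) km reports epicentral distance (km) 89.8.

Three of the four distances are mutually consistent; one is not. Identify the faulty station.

M

Solve using three stations at a time. Using K, L, N (subtract circle equations pairwise → linear system) gives (x, y) ≈ (31.6, -99.3).
Distances from that point to each station vs reported:
  K: calculated 222.6 vs reported 222.6 → residual 0.0 km
  L: calculated 234.6 vs reported 234.6 → residual 0.0 km
  M: calculated 148.5 vs reported 130.2 → residual 18.3 km
  N: calculated 89.9 vs reported 89.8 → residual 0.1 km
K, L, N are mutually consistent (residuals ≈ 0); M is off by 18.3 km.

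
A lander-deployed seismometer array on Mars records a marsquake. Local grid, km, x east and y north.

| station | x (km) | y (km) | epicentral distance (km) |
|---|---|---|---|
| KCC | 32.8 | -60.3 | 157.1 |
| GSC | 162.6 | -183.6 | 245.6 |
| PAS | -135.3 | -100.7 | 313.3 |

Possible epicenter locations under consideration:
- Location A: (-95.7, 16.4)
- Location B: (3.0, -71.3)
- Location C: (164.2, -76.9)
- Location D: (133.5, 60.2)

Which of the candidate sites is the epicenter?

For each candidate, compare |candidate − station| to the reported distance:
Location A: residuals KCC 7.4, GSC 81.1, PAS 189.7 → max 189.7 km
Location B: residuals KCC 125.3, GSC 50.5, PAS 171.9 → max 171.9 km
Location C: residuals KCC 24.7, GSC 138.9, PAS 12.9 → max 138.9 km
Location D: residuals KCC 0.1, GSC 0.1, PAS 0.0 → max 0.1 km
Only Location D has all residuals ≈ 0.

Location D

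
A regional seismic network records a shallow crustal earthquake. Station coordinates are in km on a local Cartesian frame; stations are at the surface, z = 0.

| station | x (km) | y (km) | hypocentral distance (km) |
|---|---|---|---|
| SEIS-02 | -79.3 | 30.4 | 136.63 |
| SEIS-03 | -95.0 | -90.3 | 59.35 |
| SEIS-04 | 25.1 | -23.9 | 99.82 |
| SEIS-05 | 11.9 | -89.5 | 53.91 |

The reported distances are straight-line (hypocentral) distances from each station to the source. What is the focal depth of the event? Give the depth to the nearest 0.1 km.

Each station gives a sphere (x−x_i)² + (y−y_i)² + z² = d_i² (stations at z=0).
Subtracting the SEIS-02 sphere from SEIS-03 and SEIS-04: z² cancels, leaving linear equations in x and y:
-31.4 x − 241.4 y = 25111.77
208.8 x − 108.6 y = 2692.29
Solving: x ≈ -38.600, y ≈ -99.005 km (keep extra digits for the depth step; rounded: -38.6, -99.0).
Then from the SEIS-02 sphere: z² = 136.63² − (x + 79.3)² − (y − 30.4)² with x = -38.600, y = -99.005, so z ≈ 16.298 ≈ 16.3 km.

16.3 km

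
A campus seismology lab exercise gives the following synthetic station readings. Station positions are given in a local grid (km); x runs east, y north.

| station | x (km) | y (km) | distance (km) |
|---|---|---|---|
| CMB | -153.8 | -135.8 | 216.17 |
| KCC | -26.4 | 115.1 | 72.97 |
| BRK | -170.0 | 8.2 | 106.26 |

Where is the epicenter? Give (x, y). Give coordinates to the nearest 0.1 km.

(-82.3, 68.2)

Circle about each station: (x + 153.8)² + (y + 135.8)² = 216.17²; (x + 26.4)² + (y − 115.1)² = 72.97²; (x + 170.0)² + (y − 8.2)² = 106.26².
Subtracting the CMB equation from the KCC and BRK equations removes the quadratic terms:
254.8 x + 501.8 y = 13253.74
-32.4 x + 288.0 y = 22309.44
Solving the 2×2 system: x ≈ -82.3, y ≈ 68.2 km.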